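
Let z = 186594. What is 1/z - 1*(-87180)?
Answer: 16267264921/186594 ≈ 87180.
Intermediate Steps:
1/z - 1*(-87180) = 1/186594 - 1*(-87180) = 1/186594 + 87180 = 16267264921/186594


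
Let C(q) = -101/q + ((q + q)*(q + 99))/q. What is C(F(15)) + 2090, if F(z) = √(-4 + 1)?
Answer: 2288 + 107*I*√3/3 ≈ 2288.0 + 61.776*I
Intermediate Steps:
F(z) = I*√3 (F(z) = √(-3) = I*√3)
C(q) = 198 - 101/q + 2*q (C(q) = -101/q + ((2*q)*(99 + q))/q = -101/q + (2*q*(99 + q))/q = -101/q + (198 + 2*q) = 198 - 101/q + 2*q)
C(F(15)) + 2090 = (198 - 101*(-I*√3/3) + 2*(I*√3)) + 2090 = (198 - (-101)*I*√3/3 + 2*I*√3) + 2090 = (198 + 101*I*√3/3 + 2*I*√3) + 2090 = (198 + 107*I*√3/3) + 2090 = 2288 + 107*I*√3/3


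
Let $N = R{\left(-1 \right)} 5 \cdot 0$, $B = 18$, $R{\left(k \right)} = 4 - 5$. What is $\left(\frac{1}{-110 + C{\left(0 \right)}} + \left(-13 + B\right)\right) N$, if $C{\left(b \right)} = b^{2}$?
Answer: $0$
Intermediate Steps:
$R{\left(k \right)} = -1$ ($R{\left(k \right)} = 4 - 5 = -1$)
$N = 0$ ($N = \left(-1\right) 5 \cdot 0 = \left(-5\right) 0 = 0$)
$\left(\frac{1}{-110 + C{\left(0 \right)}} + \left(-13 + B\right)\right) N = \left(\frac{1}{-110 + 0^{2}} + \left(-13 + 18\right)\right) 0 = \left(\frac{1}{-110 + 0} + 5\right) 0 = \left(\frac{1}{-110} + 5\right) 0 = \left(- \frac{1}{110} + 5\right) 0 = \frac{549}{110} \cdot 0 = 0$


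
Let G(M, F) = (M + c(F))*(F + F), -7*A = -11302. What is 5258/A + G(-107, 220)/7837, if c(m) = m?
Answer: 425192031/44286887 ≈ 9.6009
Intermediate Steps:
A = 11302/7 (A = -1/7*(-11302) = 11302/7 ≈ 1614.6)
G(M, F) = 2*F*(F + M) (G(M, F) = (M + F)*(F + F) = (F + M)*(2*F) = 2*F*(F + M))
5258/A + G(-107, 220)/7837 = 5258/(11302/7) + (2*220*(220 - 107))/7837 = 5258*(7/11302) + (2*220*113)*(1/7837) = 18403/5651 + 49720*(1/7837) = 18403/5651 + 49720/7837 = 425192031/44286887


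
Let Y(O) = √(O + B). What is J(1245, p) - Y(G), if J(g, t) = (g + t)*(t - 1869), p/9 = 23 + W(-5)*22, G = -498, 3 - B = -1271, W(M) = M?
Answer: -1225224 - 2*√194 ≈ -1.2253e+6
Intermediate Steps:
B = 1274 (B = 3 - 1*(-1271) = 3 + 1271 = 1274)
Y(O) = √(1274 + O) (Y(O) = √(O + 1274) = √(1274 + O))
p = -783 (p = 9*(23 - 5*22) = 9*(23 - 110) = 9*(-87) = -783)
J(g, t) = (-1869 + t)*(g + t) (J(g, t) = (g + t)*(-1869 + t) = (-1869 + t)*(g + t))
J(1245, p) - Y(G) = ((-783)² - 1869*1245 - 1869*(-783) + 1245*(-783)) - √(1274 - 498) = (613089 - 2326905 + 1463427 - 974835) - √776 = -1225224 - 2*√194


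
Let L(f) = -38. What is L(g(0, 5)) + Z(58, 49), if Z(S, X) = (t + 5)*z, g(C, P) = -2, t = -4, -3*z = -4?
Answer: -110/3 ≈ -36.667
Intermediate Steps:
z = 4/3 (z = -1/3*(-4) = 4/3 ≈ 1.3333)
Z(S, X) = 4/3 (Z(S, X) = (-4 + 5)*(4/3) = 1*(4/3) = 4/3)
L(g(0, 5)) + Z(58, 49) = -38 + 4/3 = -110/3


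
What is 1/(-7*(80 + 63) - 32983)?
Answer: -1/33984 ≈ -2.9426e-5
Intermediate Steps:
1/(-7*(80 + 63) - 32983) = 1/(-7*143 - 32983) = 1/(-1001 - 32983) = 1/(-33984) = -1/33984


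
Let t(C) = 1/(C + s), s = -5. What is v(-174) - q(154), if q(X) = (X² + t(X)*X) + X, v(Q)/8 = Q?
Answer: -3764192/149 ≈ -25263.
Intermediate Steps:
t(C) = 1/(-5 + C) (t(C) = 1/(C - 5) = 1/(-5 + C))
v(Q) = 8*Q
q(X) = X + X² + X/(-5 + X) (q(X) = (X² + X/(-5 + X)) + X = X + X² + X/(-5 + X))
v(-174) - q(154) = 8*(-174) - 154*(1 + (1 + 154)*(-5 + 154))/(-5 + 154) = -1392 - 154*(1 + 155*149)/149 = -1392 - 154*(1 + 23095)/149 = -1392 - 154*23096/149 = -1392 - 1*3556784/149 = -1392 - 3556784/149 = -3764192/149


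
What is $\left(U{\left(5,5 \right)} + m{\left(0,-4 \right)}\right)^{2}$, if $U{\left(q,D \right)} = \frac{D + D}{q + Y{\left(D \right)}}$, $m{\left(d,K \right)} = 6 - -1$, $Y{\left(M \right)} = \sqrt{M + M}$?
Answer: $\frac{1001}{9} - \frac{124 \sqrt{10}}{9} \approx 67.653$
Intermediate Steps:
$Y{\left(M \right)} = \sqrt{2} \sqrt{M}$ ($Y{\left(M \right)} = \sqrt{2 M} = \sqrt{2} \sqrt{M}$)
$m{\left(d,K \right)} = 7$ ($m{\left(d,K \right)} = 6 + 1 = 7$)
$U{\left(q,D \right)} = \frac{2 D}{q + \sqrt{2} \sqrt{D}}$ ($U{\left(q,D \right)} = \frac{D + D}{q + \sqrt{2} \sqrt{D}} = \frac{2 D}{q + \sqrt{2} \sqrt{D}}$)
$\left(U{\left(5,5 \right)} + m{\left(0,-4 \right)}\right)^{2} = \left(2 \cdot 5 \frac{1}{5 + \sqrt{2} \sqrt{5}} + 7\right)^{2} = \left(2 \cdot 5 \frac{1}{5 + \sqrt{10}} + 7\right)^{2} = \left(\frac{10}{5 + \sqrt{10}} + 7\right)^{2} = \left(7 + \frac{10}{5 + \sqrt{10}}\right)^{2}$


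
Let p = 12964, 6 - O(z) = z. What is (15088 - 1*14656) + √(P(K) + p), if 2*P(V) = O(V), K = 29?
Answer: 432 + √51810/2 ≈ 545.81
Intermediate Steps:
O(z) = 6 - z
P(V) = 3 - V/2 (P(V) = (6 - V)/2 = 3 - V/2)
(15088 - 1*14656) + √(P(K) + p) = (15088 - 1*14656) + √((3 - ½*29) + 12964) = (15088 - 14656) + √((3 - 29/2) + 12964) = 432 + √(-23/2 + 12964) = 432 + √(25905/2) = 432 + √51810/2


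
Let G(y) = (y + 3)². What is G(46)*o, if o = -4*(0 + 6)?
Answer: -57624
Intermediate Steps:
o = -24 (o = -4*6 = -24)
G(y) = (3 + y)²
G(46)*o = (3 + 46)²*(-24) = 49²*(-24) = 2401*(-24) = -57624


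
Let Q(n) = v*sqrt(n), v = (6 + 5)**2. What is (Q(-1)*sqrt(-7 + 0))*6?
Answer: -726*sqrt(7) ≈ -1920.8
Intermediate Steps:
v = 121 (v = 11**2 = 121)
Q(n) = 121*sqrt(n)
(Q(-1)*sqrt(-7 + 0))*6 = ((121*sqrt(-1))*sqrt(-7 + 0))*6 = ((121*I)*sqrt(-7))*6 = ((121*I)*(I*sqrt(7)))*6 = -121*sqrt(7)*6 = -726*sqrt(7)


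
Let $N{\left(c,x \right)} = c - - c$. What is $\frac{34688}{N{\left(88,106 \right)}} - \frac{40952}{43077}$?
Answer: $\frac{92940464}{473847} \approx 196.14$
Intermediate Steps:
$N{\left(c,x \right)} = 2 c$ ($N{\left(c,x \right)} = c + c = 2 c$)
$\frac{34688}{N{\left(88,106 \right)}} - \frac{40952}{43077} = \frac{34688}{2 \cdot 88} - \frac{40952}{43077} = \frac{34688}{176} - \frac{40952}{43077} = 34688 \cdot \frac{1}{176} - \frac{40952}{43077} = \frac{2168}{11} - \frac{40952}{43077} = \frac{92940464}{473847}$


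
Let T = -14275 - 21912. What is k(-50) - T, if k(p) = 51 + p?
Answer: 36188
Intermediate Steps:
T = -36187
k(-50) - T = (51 - 50) - 1*(-36187) = 1 + 36187 = 36188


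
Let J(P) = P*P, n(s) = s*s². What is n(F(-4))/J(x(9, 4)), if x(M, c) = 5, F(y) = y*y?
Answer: 4096/25 ≈ 163.84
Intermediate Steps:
F(y) = y²
n(s) = s³
J(P) = P²
n(F(-4))/J(x(9, 4)) = ((-4)²)³/(5²) = 16³/25 = 4096*(1/25) = 4096/25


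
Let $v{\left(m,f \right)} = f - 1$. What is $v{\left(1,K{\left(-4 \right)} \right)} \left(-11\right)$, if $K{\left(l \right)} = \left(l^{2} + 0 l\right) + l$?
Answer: $-121$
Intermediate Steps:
$K{\left(l \right)} = l + l^{2}$ ($K{\left(l \right)} = \left(l^{2} + 0\right) + l = l^{2} + l = l + l^{2}$)
$v{\left(m,f \right)} = -1 + f$
$v{\left(1,K{\left(-4 \right)} \right)} \left(-11\right) = \left(-1 - 4 \left(1 - 4\right)\right) \left(-11\right) = \left(-1 - -12\right) \left(-11\right) = \left(-1 + 12\right) \left(-11\right) = 11 \left(-11\right) = -121$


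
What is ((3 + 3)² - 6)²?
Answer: 900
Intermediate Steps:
((3 + 3)² - 6)² = (6² - 6)² = (36 - 6)² = 30² = 900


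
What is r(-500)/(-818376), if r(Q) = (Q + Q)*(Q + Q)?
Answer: -125000/102297 ≈ -1.2219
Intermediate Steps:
r(Q) = 4*Q² (r(Q) = (2*Q)*(2*Q) = 4*Q²)
r(-500)/(-818376) = (4*(-500)²)/(-818376) = (4*250000)*(-1/818376) = 1000000*(-1/818376) = -125000/102297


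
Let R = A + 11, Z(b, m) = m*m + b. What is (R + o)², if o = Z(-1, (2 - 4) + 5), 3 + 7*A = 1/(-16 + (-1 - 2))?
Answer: 6095961/17689 ≈ 344.62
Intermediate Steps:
A = -58/133 (A = -3/7 + 1/(7*(-16 + (-1 - 2))) = -3/7 + 1/(7*(-16 - 3)) = -3/7 + (⅐)/(-19) = -3/7 + (⅐)*(-1/19) = -3/7 - 1/133 = -58/133 ≈ -0.43609)
Z(b, m) = b + m² (Z(b, m) = m² + b = b + m²)
o = 8 (o = -1 + ((2 - 4) + 5)² = -1 + (-2 + 5)² = -1 + 3² = -1 + 9 = 8)
R = 1405/133 (R = -58/133 + 11 = 1405/133 ≈ 10.564)
(R + o)² = (1405/133 + 8)² = (2469/133)² = 6095961/17689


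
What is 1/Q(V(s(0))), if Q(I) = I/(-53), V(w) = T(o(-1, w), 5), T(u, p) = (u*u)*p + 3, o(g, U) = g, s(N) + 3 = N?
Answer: -53/8 ≈ -6.6250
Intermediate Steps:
s(N) = -3 + N
T(u, p) = 3 + p*u**2 (T(u, p) = u**2*p + 3 = p*u**2 + 3 = 3 + p*u**2)
V(w) = 8 (V(w) = 3 + 5*(-1)**2 = 3 + 5*1 = 3 + 5 = 8)
Q(I) = -I/53 (Q(I) = I*(-1/53) = -I/53)
1/Q(V(s(0))) = 1/(-1/53*8) = 1/(-8/53) = -53/8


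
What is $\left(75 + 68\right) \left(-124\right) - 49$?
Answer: $-17781$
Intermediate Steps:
$\left(75 + 68\right) \left(-124\right) - 49 = 143 \left(-124\right) - 49 = -17732 - 49 = -17781$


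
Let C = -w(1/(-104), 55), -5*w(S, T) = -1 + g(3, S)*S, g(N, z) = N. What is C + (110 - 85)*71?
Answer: 922893/520 ≈ 1774.8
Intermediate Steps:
w(S, T) = ⅕ - 3*S/5 (w(S, T) = -(-1 + 3*S)/5 = ⅕ - 3*S/5)
C = -107/520 (C = -(⅕ - ⅗/(-104)) = -(⅕ - ⅗*(-1/104)) = -(⅕ + 3/520) = -1*107/520 = -107/520 ≈ -0.20577)
C + (110 - 85)*71 = -107/520 + (110 - 85)*71 = -107/520 + 25*71 = -107/520 + 1775 = 922893/520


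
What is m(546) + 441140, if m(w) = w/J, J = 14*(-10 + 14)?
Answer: 1764599/4 ≈ 4.4115e+5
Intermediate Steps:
J = 56 (J = 14*4 = 56)
m(w) = w/56
m(546) + 441140 = (1/56)*546 + 441140 = 39/4 + 441140 = 1764599/4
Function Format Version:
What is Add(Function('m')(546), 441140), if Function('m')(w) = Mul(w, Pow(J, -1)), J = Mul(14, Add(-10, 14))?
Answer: Rational(1764599, 4) ≈ 4.4115e+5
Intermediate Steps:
J = 56 (J = Mul(14, 4) = 56)
Function('m')(w) = Mul(Rational(1, 56), w) (Function('m')(w) = Mul(w, Pow(56, -1)) = Mul(w, Rational(1, 56)) = Mul(Rational(1, 56), w))
Add(Function('m')(546), 441140) = Add(Mul(Rational(1, 56), 546), 441140) = Add(Rational(39, 4), 441140) = Rational(1764599, 4)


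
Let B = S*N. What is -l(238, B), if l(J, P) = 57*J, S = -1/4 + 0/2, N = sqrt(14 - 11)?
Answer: -13566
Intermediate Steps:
N = sqrt(3) ≈ 1.7320
S = -1/4 (S = -1*1/4 + 0*(1/2) = -1/4 + 0 = -1/4 ≈ -0.25000)
B = -sqrt(3)/4 ≈ -0.43301
-l(238, B) = -57*238 = -1*13566 = -13566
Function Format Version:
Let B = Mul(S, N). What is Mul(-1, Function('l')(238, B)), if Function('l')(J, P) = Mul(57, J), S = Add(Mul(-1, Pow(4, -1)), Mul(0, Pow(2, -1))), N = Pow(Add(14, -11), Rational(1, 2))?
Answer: -13566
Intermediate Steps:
N = Pow(3, Rational(1, 2)) ≈ 1.7320
S = Rational(-1, 4) (S = Add(Mul(-1, Rational(1, 4)), Mul(0, Rational(1, 2))) = Add(Rational(-1, 4), 0) = Rational(-1, 4) ≈ -0.25000)
B = Mul(Rational(-1, 4), Pow(3, Rational(1, 2))) ≈ -0.43301
Mul(-1, Function('l')(238, B)) = Mul(-1, Mul(57, 238)) = Mul(-1, 13566) = -13566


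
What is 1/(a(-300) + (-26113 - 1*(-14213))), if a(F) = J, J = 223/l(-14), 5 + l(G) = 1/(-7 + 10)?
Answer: -14/167269 ≈ -8.3697e-5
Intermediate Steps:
l(G) = -14/3 (l(G) = -5 + 1/(-7 + 10) = -5 + 1/3 = -5 + ⅓ = -14/3)
J = -669/14 (J = 223/(-14/3) = 223*(-3/14) = -669/14 ≈ -47.786)
a(F) = -669/14
1/(a(-300) + (-26113 - 1*(-14213))) = 1/(-669/14 + (-26113 - 1*(-14213))) = 1/(-669/14 + (-26113 + 14213)) = 1/(-669/14 - 11900) = 1/(-167269/14) = -14/167269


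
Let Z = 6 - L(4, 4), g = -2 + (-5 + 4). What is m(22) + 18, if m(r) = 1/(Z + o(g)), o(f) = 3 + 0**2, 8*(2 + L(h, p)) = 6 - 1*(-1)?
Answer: 1466/81 ≈ 18.099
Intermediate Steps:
g = -3 (g = -2 - 1 = -3)
L(h, p) = -9/8 (L(h, p) = -2 + (6 - 1*(-1))/8 = -2 + (6 + 1)/8 = -2 + (1/8)*7 = -2 + 7/8 = -9/8)
o(f) = 3 (o(f) = 3 + 0 = 3)
Z = 57/8 (Z = 6 - 1*(-9/8) = 6 + 9/8 = 57/8 ≈ 7.1250)
m(r) = 8/81 (m(r) = 1/(57/8 + 3) = 1/(81/8) = 8/81)
m(22) + 18 = 8/81 + 18 = 1466/81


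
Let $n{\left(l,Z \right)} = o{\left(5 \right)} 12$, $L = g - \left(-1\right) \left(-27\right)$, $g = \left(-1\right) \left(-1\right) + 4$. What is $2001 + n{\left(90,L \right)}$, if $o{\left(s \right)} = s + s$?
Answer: $2121$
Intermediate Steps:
$o{\left(s \right)} = 2 s$
$g = 5$ ($g = 1 + 4 = 5$)
$L = -22$ ($L = 5 - \left(-1\right) \left(-27\right) = 5 - 27 = -22$)
$n{\left(l,Z \right)} = 120$ ($n{\left(l,Z \right)} = 2 \cdot 5 \cdot 12 = 10 \cdot 12 = 120$)
$2001 + n{\left(90,L \right)} = 2001 + 120 = 2121$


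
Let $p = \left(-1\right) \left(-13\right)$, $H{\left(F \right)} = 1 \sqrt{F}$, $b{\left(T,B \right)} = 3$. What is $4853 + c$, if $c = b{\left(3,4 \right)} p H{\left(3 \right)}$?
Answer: $4853 + 39 \sqrt{3} \approx 4920.5$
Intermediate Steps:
$H{\left(F \right)} = \sqrt{F}$
$p = 13$
$c = 39 \sqrt{3}$ ($c = 3 \cdot 13 \sqrt{3} = 39 \sqrt{3} \approx 67.55$)
$4853 + c = 4853 + 39 \sqrt{3}$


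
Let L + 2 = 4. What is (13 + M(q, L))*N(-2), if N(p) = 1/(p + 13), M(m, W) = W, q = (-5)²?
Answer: 15/11 ≈ 1.3636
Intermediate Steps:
L = 2 (L = -2 + 4 = 2)
q = 25
N(p) = 1/(13 + p)
(13 + M(q, L))*N(-2) = (13 + 2)/(13 - 2) = 15/11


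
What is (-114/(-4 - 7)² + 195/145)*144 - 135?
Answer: -270243/3509 ≈ -77.014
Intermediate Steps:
(-114/(-4 - 7)² + 195/145)*144 - 135 = (-114/((-11)²) + 195*(1/145))*144 - 135 = (-114/121 + 39/29)*144 - 135 = (1413/3509)*144 - 135 = 203472/3509 - 135 = -270243/3509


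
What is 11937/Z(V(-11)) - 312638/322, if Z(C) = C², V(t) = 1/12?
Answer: 276591089/161 ≈ 1.7180e+6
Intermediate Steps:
V(t) = 1/12
11937/Z(V(-11)) - 312638/322 = 11937/((1/12)²) - 312638/322 = 11937/(1/144) - 312638*1/322 = 11937*144 - 156319/161 = 1718928 - 156319/161 = 276591089/161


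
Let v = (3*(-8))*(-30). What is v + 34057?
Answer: 34777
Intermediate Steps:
v = 720 (v = -24*(-30) = 720)
v + 34057 = 720 + 34057 = 34777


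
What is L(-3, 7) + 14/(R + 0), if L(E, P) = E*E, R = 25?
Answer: 239/25 ≈ 9.5600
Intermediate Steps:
L(E, P) = E**2
L(-3, 7) + 14/(R + 0) = (-3)**2 + 14/(25 + 0) = 9 + 14/25 = 239/25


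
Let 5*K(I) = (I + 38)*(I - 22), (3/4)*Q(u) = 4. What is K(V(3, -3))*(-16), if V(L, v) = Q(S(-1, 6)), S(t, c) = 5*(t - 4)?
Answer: 20800/9 ≈ 2311.1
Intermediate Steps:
S(t, c) = -20 + 5*t (S(t, c) = 5*(-4 + t) = -20 + 5*t)
Q(u) = 16/3 (Q(u) = (4/3)*4 = 16/3)
V(L, v) = 16/3
K(I) = (-22 + I)*(38 + I)/5 (K(I) = ((I + 38)*(I - 22))/5 = ((38 + I)*(-22 + I))/5 = ((-22 + I)*(38 + I))/5 = (-22 + I)*(38 + I)/5)
K(V(3, -3))*(-16) = (-836/5 + (16/3)²/5 + (16/5)*(16/3))*(-16) = (-836/5 + (⅕)*(256/9) + 256/15)*(-16) = (-836/5 + 256/45 + 256/15)*(-16) = -1300/9*(-16) = 20800/9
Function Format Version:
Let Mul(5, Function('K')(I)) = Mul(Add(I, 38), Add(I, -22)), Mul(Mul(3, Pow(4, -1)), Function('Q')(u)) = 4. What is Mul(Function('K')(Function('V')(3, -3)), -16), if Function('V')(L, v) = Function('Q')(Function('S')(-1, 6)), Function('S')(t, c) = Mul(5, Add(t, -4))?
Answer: Rational(20800, 9) ≈ 2311.1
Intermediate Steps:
Function('S')(t, c) = Add(-20, Mul(5, t)) (Function('S')(t, c) = Mul(5, Add(-4, t)) = Add(-20, Mul(5, t)))
Function('Q')(u) = Rational(16, 3) (Function('Q')(u) = Mul(Rational(4, 3), 4) = Rational(16, 3))
Function('V')(L, v) = Rational(16, 3)
Function('K')(I) = Mul(Rational(1, 5), Add(-22, I), Add(38, I)) (Function('K')(I) = Mul(Rational(1, 5), Mul(Add(I, 38), Add(I, -22))) = Mul(Rational(1, 5), Mul(Add(38, I), Add(-22, I))) = Mul(Rational(1, 5), Mul(Add(-22, I), Add(38, I))) = Mul(Rational(1, 5), Add(-22, I), Add(38, I)))
Mul(Function('K')(Function('V')(3, -3)), -16) = Mul(Add(Rational(-836, 5), Mul(Rational(1, 5), Pow(Rational(16, 3), 2)), Mul(Rational(16, 5), Rational(16, 3))), -16) = Mul(Add(Rational(-836, 5), Mul(Rational(1, 5), Rational(256, 9)), Rational(256, 15)), -16) = Mul(Add(Rational(-836, 5), Rational(256, 45), Rational(256, 15)), -16) = Mul(Rational(-1300, 9), -16) = Rational(20800, 9)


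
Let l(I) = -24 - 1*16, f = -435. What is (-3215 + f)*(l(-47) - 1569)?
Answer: 5872850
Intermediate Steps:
l(I) = -40 (l(I) = -24 - 16 = -40)
(-3215 + f)*(l(-47) - 1569) = (-3215 - 435)*(-40 - 1569) = -3650*(-1609) = 5872850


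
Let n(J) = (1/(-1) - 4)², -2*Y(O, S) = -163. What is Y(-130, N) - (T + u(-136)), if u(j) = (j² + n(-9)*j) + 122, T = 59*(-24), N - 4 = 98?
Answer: -27441/2 ≈ -13721.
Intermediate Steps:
N = 102 (N = 4 + 98 = 102)
Y(O, S) = 163/2 (Y(O, S) = -½*(-163) = 163/2)
n(J) = 25 (n(J) = (1*(-1) - 4)² = (-1 - 4)² = (-5)² = 25)
T = -1416
u(j) = 122 + j² + 25*j (u(j) = (j² + 25*j) + 122 = 122 + j² + 25*j)
Y(-130, N) - (T + u(-136)) = 163/2 - (-1416 + (122 + (-136)² + 25*(-136))) = 163/2 - (-1416 + (122 + 18496 - 3400)) = 163/2 - (-1416 + 15218) = 163/2 - 1*13802 = 163/2 - 13802 = -27441/2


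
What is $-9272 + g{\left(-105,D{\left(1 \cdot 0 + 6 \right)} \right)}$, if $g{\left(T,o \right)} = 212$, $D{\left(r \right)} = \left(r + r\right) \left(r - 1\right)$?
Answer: $-9060$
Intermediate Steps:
$D{\left(r \right)} = 2 r \left(-1 + r\right)$
$-9272 + g{\left(-105,D{\left(1 \cdot 0 + 6 \right)} \right)} = -9272 + 212 = -9060$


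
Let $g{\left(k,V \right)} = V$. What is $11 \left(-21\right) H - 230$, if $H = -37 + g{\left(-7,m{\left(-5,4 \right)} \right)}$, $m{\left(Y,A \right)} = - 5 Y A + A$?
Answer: $-15707$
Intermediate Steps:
$m{\left(Y,A \right)} = A - 5 A Y$ ($m{\left(Y,A \right)} = - 5 A Y + A = A - 5 A Y$)
$H = 67$ ($H = -37 + 4 \left(1 - -25\right) = -37 + 4 \left(1 + 25\right) = -37 + 4 \cdot 26 = -37 + 104 = 67$)
$11 \left(-21\right) H - 230 = 11 \left(-21\right) 67 - 230 = \left(-231\right) 67 - 230 = -15477 - 230 = -15707$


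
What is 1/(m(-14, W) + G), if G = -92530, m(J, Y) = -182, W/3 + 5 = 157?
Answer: -1/92712 ≈ -1.0786e-5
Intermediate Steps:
W = 456 (W = -15 + 3*157 = -15 + 471 = 456)
1/(m(-14, W) + G) = 1/(-182 - 92530) = 1/(-92712) = -1/92712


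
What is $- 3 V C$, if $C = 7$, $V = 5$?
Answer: $-105$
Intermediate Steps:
$- 3 V C = \left(-3\right) 5 \cdot 7 = \left(-15\right) 7 = -105$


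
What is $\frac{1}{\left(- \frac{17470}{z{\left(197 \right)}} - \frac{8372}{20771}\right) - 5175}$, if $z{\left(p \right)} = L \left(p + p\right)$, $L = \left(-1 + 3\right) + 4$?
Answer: $- \frac{24551322}{127244421739} \approx -0.00019295$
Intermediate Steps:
$L = 6$ ($L = 2 + 4 = 6$)
$z{\left(p \right)} = 12 p$ ($z{\left(p \right)} = 6 \left(p + p\right) = 6 \cdot 2 p = 12 p$)
$\frac{1}{\left(- \frac{17470}{z{\left(197 \right)}} - \frac{8372}{20771}\right) - 5175} = \frac{1}{\left(- \frac{17470}{12 \cdot 197} - \frac{8372}{20771}\right) - 5175} = \frac{1}{\left(- \frac{17470}{2364} - \frac{8372}{20771}\right) - 5175} = \frac{1}{\left(\left(-17470\right) \frac{1}{2364} - \frac{8372}{20771}\right) - 5175} = \frac{1}{\left(- \frac{8735}{1182} - \frac{8372}{20771}\right) - 5175} = \frac{1}{- \frac{191330389}{24551322} - 5175} = \frac{1}{- \frac{127244421739}{24551322}} = - \frac{24551322}{127244421739}$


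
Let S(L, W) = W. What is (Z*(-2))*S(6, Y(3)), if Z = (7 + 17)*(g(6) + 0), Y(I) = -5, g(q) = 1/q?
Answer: 40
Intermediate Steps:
Z = 4 (Z = (7 + 17)*(1/6 + 0) = 24*(⅙ + 0) = 24*(⅙) = 4)
(Z*(-2))*S(6, Y(3)) = (4*(-2))*(-5) = -8*(-5) = 40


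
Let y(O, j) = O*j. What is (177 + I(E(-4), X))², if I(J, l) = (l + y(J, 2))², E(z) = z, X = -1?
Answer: 66564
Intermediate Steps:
I(J, l) = (l + 2*J)² (I(J, l) = (l + J*2)² = (l + 2*J)²)
(177 + I(E(-4), X))² = (177 + (-1 + 2*(-4))²)² = (177 + (-1 - 8)²)² = (177 + (-9)²)² = (177 + 81)² = 258² = 66564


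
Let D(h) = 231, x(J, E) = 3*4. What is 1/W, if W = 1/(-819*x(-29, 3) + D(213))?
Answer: -9597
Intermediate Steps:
x(J, E) = 12
W = -1/9597 (W = 1/(-819*12 + 231) = 1/(-9828 + 231) = 1/(-9597) = -1/9597 ≈ -0.00010420)
1/W = 1/(-1/9597) = -9597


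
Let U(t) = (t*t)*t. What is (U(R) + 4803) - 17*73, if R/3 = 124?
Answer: 51482410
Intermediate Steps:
R = 372 (R = 3*124 = 372)
U(t) = t³ (U(t) = t²*t = t³)
(U(R) + 4803) - 17*73 = (372³ + 4803) - 17*73 = (51478848 + 4803) - 1241 = 51483651 - 1241 = 51482410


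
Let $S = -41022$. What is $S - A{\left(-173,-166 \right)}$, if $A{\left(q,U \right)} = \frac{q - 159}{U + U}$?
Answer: $-41023$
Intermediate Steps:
$A{\left(q,U \right)} = \frac{-159 + q}{2 U}$
$S - A{\left(-173,-166 \right)} = -41022 - \frac{-159 - 173}{2 \left(-166\right)} = -41022 - \frac{1}{2} \left(- \frac{1}{166}\right) \left(-332\right) = -41022 - 1 = -41023$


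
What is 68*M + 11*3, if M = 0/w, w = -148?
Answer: 33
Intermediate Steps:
M = 0 (M = 0/(-148) = 0*(-1/148) = 0)
68*M + 11*3 = 68*0 + 11*3 = 0 + 33 = 33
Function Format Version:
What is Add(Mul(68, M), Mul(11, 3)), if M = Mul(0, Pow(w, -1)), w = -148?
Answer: 33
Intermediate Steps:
M = 0 (M = Mul(0, Pow(-148, -1)) = Mul(0, Rational(-1, 148)) = 0)
Add(Mul(68, M), Mul(11, 3)) = Add(Mul(68, 0), Mul(11, 3)) = Add(0, 33) = 33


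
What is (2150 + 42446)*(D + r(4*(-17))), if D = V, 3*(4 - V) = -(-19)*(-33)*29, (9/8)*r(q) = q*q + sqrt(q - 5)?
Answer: 4083967892/9 + 356768*I*sqrt(73)/9 ≈ 4.5377e+8 + 3.3869e+5*I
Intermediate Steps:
r(q) = 8*q**2/9 + 8*sqrt(-5 + q)/9 (r(q) = 8*(q*q + sqrt(q - 5))/9 = 8*(q**2 + sqrt(-5 + q))/9 = 8*q**2/9 + 8*sqrt(-5 + q)/9)
V = 6065 (V = 4 - (-(-19)*(-33))*29/3 = 4 - (-19*33)*29/3 = 4 - (-209)*29 = 4 - 1/3*(-18183) = 4 + 6061 = 6065)
D = 6065
(2150 + 42446)*(D + r(4*(-17))) = (2150 + 42446)*(6065 + (8*(4*(-17))**2/9 + 8*sqrt(-5 + 4*(-17))/9)) = 44596*(6065 + ((8/9)*(-68)**2 + 8*sqrt(-5 - 68)/9)) = 44596*(6065 + ((8/9)*4624 + 8*sqrt(-73)/9)) = 44596*(6065 + (36992/9 + 8*(I*sqrt(73))/9)) = 44596*(6065 + (36992/9 + 8*I*sqrt(73)/9)) = 44596*(91577/9 + 8*I*sqrt(73)/9) = 4083967892/9 + 356768*I*sqrt(73)/9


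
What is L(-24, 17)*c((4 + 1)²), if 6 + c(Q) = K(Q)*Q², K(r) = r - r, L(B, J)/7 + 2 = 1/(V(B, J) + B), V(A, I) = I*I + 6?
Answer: 22722/271 ≈ 83.845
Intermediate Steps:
V(A, I) = 6 + I² (V(A, I) = I² + 6 = 6 + I²)
L(B, J) = -14 + 7/(6 + B + J²) (L(B, J) = -14 + 7/((6 + J²) + B) = -14 + 7/(6 + B + J²))
K(r) = 0
c(Q) = -6 (c(Q) = -6 + 0*Q² = -6 + 0 = -6)
L(-24, 17)*c((4 + 1)²) = (7*(-11 - 2*(-24) - 2*17²)/(6 - 24 + 17²))*(-6) = (7*(-11 + 48 - 2*289)/(6 - 24 + 289))*(-6) = (7*(-11 + 48 - 578)/271)*(-6) = (7*(1/271)*(-541))*(-6) = -3787/271*(-6) = 22722/271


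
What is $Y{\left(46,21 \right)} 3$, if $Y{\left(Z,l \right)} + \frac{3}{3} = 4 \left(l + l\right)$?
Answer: $501$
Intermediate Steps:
$Y{\left(Z,l \right)} = -1 + 8 l$ ($Y{\left(Z,l \right)} = -1 + 4 \left(l + l\right) = -1 + 4 \cdot 2 l = -1 + 8 l$)
$Y{\left(46,21 \right)} 3 = \left(-1 + 8 \cdot 21\right) 3 = \left(-1 + 168\right) 3 = 167 \cdot 3 = 501$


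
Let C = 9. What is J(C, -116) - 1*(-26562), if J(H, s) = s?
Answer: 26446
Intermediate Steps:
J(C, -116) - 1*(-26562) = -116 - 1*(-26562) = -116 + 26562 = 26446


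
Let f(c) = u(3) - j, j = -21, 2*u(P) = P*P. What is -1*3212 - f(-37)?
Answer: -6475/2 ≈ -3237.5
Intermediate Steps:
u(P) = P²/2 (u(P) = (P*P)/2 = P²/2)
f(c) = 51/2 (f(c) = (½)*3² - 1*(-21) = (½)*9 + 21 = 9/2 + 21 = 51/2)
-1*3212 - f(-37) = -1*3212 - 1*51/2 = -3212 - 51/2 = -6475/2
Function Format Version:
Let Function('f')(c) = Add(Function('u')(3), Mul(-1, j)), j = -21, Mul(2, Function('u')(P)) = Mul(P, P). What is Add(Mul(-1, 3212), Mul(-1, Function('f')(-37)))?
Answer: Rational(-6475, 2) ≈ -3237.5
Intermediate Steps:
Function('u')(P) = Mul(Rational(1, 2), Pow(P, 2)) (Function('u')(P) = Mul(Rational(1, 2), Mul(P, P)) = Mul(Rational(1, 2), Pow(P, 2)))
Function('f')(c) = Rational(51, 2) (Function('f')(c) = Add(Mul(Rational(1, 2), Pow(3, 2)), Mul(-1, -21)) = Add(Mul(Rational(1, 2), 9), 21) = Add(Rational(9, 2), 21) = Rational(51, 2))
Add(Mul(-1, 3212), Mul(-1, Function('f')(-37))) = Add(Mul(-1, 3212), Mul(-1, Rational(51, 2))) = Add(-3212, Rational(-51, 2)) = Rational(-6475, 2)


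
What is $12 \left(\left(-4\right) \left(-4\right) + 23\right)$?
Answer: $468$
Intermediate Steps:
$12 \left(\left(-4\right) \left(-4\right) + 23\right) = 12 \left(16 + 23\right) = 12 \cdot 39 = 468$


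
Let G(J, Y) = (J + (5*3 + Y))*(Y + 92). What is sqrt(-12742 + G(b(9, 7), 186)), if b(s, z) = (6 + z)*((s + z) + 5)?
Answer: sqrt(119030) ≈ 345.01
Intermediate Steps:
b(s, z) = (6 + z)*(5 + s + z)
G(J, Y) = (92 + Y)*(15 + J + Y) (G(J, Y) = (J + (15 + Y))*(92 + Y) = (15 + J + Y)*(92 + Y) = (92 + Y)*(15 + J + Y))
sqrt(-12742 + G(b(9, 7), 186)) = sqrt(-12742 + (1380 + 186**2 + 92*(30 + 7**2 + 6*9 + 11*7 + 9*7) + 107*186 + (30 + 7**2 + 6*9 + 11*7 + 9*7)*186)) = sqrt(-12742 + (1380 + 34596 + 92*(30 + 49 + 54 + 77 + 63) + 19902 + (30 + 49 + 54 + 77 + 63)*186)) = sqrt(-12742 + (1380 + 34596 + 92*273 + 19902 + 273*186)) = sqrt(-12742 + (1380 + 34596 + 25116 + 19902 + 50778)) = sqrt(-12742 + 131772) = sqrt(119030)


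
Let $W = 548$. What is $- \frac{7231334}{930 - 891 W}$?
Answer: $\frac{3615667}{243669} \approx 14.838$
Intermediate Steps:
$- \frac{7231334}{930 - 891 W} = - \frac{7231334}{930 - 488268} = - \frac{7231334}{-487338} = \left(-7231334\right) \left(- \frac{1}{487338}\right) = \frac{3615667}{243669}$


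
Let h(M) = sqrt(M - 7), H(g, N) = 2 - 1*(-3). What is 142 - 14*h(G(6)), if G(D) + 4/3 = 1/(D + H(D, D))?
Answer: 142 - 56*I*sqrt(561)/33 ≈ 142.0 - 40.193*I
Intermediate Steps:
H(g, N) = 5 (H(g, N) = 2 + 3 = 5)
G(D) = -4/3 + 1/(5 + D) (G(D) = -4/3 + 1/(D + 5) = -4/3 + 1/(5 + D))
h(M) = sqrt(-7 + M)
142 - 14*h(G(6)) = 142 - 14*sqrt(-7 + (-17 - 4*6)/(3*(5 + 6))) = 142 - 14*sqrt(-7 + (1/3)*(-17 - 24)/11) = 142 - 14*sqrt(-7 + (1/3)*(1/11)*(-41)) = 142 - 14*sqrt(-7 - 41/33) = 142 - 56*I*sqrt(561)/33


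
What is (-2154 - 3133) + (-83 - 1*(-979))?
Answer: -4391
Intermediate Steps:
(-2154 - 3133) + (-83 - 1*(-979)) = -5287 + (-83 + 979) = -5287 + 896 = -4391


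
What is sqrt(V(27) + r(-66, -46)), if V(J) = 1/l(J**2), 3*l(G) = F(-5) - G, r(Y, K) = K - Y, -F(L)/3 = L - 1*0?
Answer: sqrt(1132642)/238 ≈ 4.4717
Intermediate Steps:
F(L) = -3*L (F(L) = -3*(L - 1*0) = -3*(L + 0) = -3*L)
l(G) = 5 - G/3 (l(G) = (-3*(-5) - G)/3 = (15 - G)/3 = 5 - G/3)
V(J) = 1/(5 - J**2/3)
sqrt(V(27) + r(-66, -46)) = sqrt(-3/(-15 + 27**2) + (-46 - 1*(-66))) = sqrt(-3/(-15 + 729) + (-46 + 66)) = sqrt(-3/714 + 20) = sqrt(-3*1/714 + 20) = sqrt(-1/238 + 20) = sqrt(4759/238) = sqrt(1132642)/238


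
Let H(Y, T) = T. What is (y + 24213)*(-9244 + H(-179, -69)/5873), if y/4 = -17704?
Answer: 2530080644843/5873 ≈ 4.3080e+8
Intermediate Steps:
y = -70816 (y = 4*(-17704) = -70816)
(y + 24213)*(-9244 + H(-179, -69)/5873) = (-70816 + 24213)*(-9244 - 69/5873) = -46603*(-9244 - 69*1/5873) = -46603*(-9244 - 69/5873) = -46603*(-54290081/5873) = 2530080644843/5873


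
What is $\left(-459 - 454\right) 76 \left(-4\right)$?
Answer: $277552$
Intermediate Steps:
$\left(-459 - 454\right) 76 \left(-4\right) = \left(-913\right) \left(-304\right) = 277552$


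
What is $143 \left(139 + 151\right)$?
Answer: $41470$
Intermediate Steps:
$143 \left(139 + 151\right) = 143 \cdot 290 = 41470$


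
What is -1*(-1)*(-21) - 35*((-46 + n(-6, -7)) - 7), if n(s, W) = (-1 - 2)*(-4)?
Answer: 1414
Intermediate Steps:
n(s, W) = 12 (n(s, W) = -3*(-4) = 12)
-1*(-1)*(-21) - 35*((-46 + n(-6, -7)) - 7) = -1*(-1)*(-21) - 35*((-46 + 12) - 7) = 1*(-21) - 35*(-34 - 7) = -21 - 35*(-41) = -21 + 1435 = 1414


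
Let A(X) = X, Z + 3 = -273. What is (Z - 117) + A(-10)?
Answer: -403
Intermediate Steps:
Z = -276 (Z = -3 - 273 = -276)
(Z - 117) + A(-10) = (-276 - 117) - 10 = -393 - 10 = -403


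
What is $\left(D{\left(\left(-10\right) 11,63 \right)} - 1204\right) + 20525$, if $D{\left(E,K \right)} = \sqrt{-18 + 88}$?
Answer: $19321 + \sqrt{70} \approx 19329.0$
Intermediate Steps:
$D{\left(E,K \right)} = \sqrt{70}$
$\left(D{\left(\left(-10\right) 11,63 \right)} - 1204\right) + 20525 = \left(\sqrt{70} - 1204\right) + 20525 = \left(-1204 + \sqrt{70}\right) + 20525 = 19321 + \sqrt{70}$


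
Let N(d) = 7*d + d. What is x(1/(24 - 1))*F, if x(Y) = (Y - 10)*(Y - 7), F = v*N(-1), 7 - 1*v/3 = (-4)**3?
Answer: -62434560/529 ≈ -1.1802e+5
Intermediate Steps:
v = 213 (v = 21 - 3*(-4)**3 = 21 - 3*(-64) = 21 + 192 = 213)
N(d) = 8*d
F = -1704 (F = 213*(8*(-1)) = 213*(-8) = -1704)
x(Y) = (-10 + Y)*(-7 + Y)
x(1/(24 - 1))*F = (70 + (1/(24 - 1))**2 - 17/(24 - 1))*(-1704) = (70 + (1/23)**2 - 17/23)*(-1704) = (70 + (1/23)**2 - 17*1/23)*(-1704) = (70 + 1/529 - 17/23)*(-1704) = (36640/529)*(-1704) = -62434560/529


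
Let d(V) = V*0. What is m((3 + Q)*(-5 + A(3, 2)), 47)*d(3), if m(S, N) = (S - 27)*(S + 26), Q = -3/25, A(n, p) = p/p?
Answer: 0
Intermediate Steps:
d(V) = 0
A(n, p) = 1
Q = -3/25 (Q = -3*1/25 = -3/25 ≈ -0.12000)
m(S, N) = (-27 + S)*(26 + S)
m((3 + Q)*(-5 + A(3, 2)), 47)*d(3) = (-702 + ((3 - 3/25)*(-5 + 1))² - (3 - 3/25)*(-5 + 1))*0 = (-702 + ((72/25)*(-4))² - 72*(-4)/25)*0 = (-702 + (-288/25)² - 1*(-288/25))*0 = (-702 + 82944/625 + 288/25)*0 = -348606/625*0 = 0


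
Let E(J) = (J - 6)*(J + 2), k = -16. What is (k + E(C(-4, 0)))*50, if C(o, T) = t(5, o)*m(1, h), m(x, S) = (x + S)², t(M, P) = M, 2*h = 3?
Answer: 329425/8 ≈ 41178.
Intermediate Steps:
h = 3/2 (h = (½)*3 = 3/2 ≈ 1.5000)
m(x, S) = (S + x)²
C(o, T) = 125/4 (C(o, T) = 5*(3/2 + 1)² = 5*(5/2)² = 5*(25/4) = 125/4)
E(J) = (-6 + J)*(2 + J)
(k + E(C(-4, 0)))*50 = (-16 + (-12 + (125/4)² - 4*125/4))*50 = (-16 + (-12 + 15625/16 - 125))*50 = (-16 + 13433/16)*50 = (13177/16)*50 = 329425/8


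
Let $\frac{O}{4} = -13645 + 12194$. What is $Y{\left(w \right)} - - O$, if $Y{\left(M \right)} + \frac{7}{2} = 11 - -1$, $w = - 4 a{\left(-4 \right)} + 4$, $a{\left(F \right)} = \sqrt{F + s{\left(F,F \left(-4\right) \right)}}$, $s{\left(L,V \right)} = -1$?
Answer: $- \frac{11591}{2} \approx -5795.5$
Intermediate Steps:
$O = -5804$ ($O = 4 \left(-13645 + 12194\right) = 4 \left(-1451\right) = -5804$)
$a{\left(F \right)} = \sqrt{-1 + F}$ ($a{\left(F \right)} = \sqrt{F - 1} = \sqrt{-1 + F}$)
$w = 4 - 4 i \sqrt{5}$ ($w = - 4 \sqrt{-1 - 4} + 4 = - 4 \sqrt{-5} + 4 = - 4 i \sqrt{5} + 4 = 4 - 4 i \sqrt{5} \approx 4.0 - 8.9443 i$)
$Y{\left(M \right)} = \frac{17}{2}$ ($Y{\left(M \right)} = - \frac{7}{2} + \left(11 - -1\right) = - \frac{7}{2} + \left(11 + 1\right) = - \frac{7}{2} + 12 = \frac{17}{2}$)
$Y{\left(w \right)} - - O = \frac{17}{2} - \left(-1\right) \left(-5804\right) = \frac{17}{2} - 5804 = - \frac{11591}{2}$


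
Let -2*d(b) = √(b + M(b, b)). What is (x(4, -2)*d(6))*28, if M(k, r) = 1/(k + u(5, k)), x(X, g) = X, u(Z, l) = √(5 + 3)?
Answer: -28*√(74 + 24*√2)/√(3 + √2) ≈ -138.46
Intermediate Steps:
u(Z, l) = 2*√2 (u(Z, l) = √8 = 2*√2)
M(k, r) = 1/(k + 2*√2)
d(b) = -√(b + 1/(b + 2*√2))/2
(x(4, -2)*d(6))*28 = (4*(-√(1 + 6*(6 + 2*√2))/√(6 + 2*√2)/2))*28 = (4*(-√(1 + (36 + 12*√2))/√(6 + 2*√2)/2))*28 = (4*(-√(37 + 12*√2)/√(6 + 2*√2)/2))*28 = (4*(-√(37 + 12*√2)/(2*√(6 + 2*√2))))*28 = -2*√(37 + 12*√2)/√(6 + 2*√2)*28 = -56*√(37 + 12*√2)/√(6 + 2*√2)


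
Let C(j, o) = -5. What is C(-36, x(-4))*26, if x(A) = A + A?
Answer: -130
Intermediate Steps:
x(A) = 2*A
C(-36, x(-4))*26 = -5*26 = -130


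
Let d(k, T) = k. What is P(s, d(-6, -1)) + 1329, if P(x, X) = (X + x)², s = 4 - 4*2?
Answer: 1429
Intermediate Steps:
s = -4 (s = 4 - 8 = -4)
P(s, d(-6, -1)) + 1329 = (-6 - 4)² + 1329 = (-10)² + 1329 = 100 + 1329 = 1429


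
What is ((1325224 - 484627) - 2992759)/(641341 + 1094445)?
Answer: -1076081/867893 ≈ -1.2399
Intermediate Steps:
((1325224 - 484627) - 2992759)/(641341 + 1094445) = (840597 - 2992759)/1735786 = -2152162*1/1735786 = -1076081/867893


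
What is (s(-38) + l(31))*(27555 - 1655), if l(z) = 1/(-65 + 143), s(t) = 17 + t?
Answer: -21199150/39 ≈ -5.4357e+5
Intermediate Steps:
l(z) = 1/78
(s(-38) + l(31))*(27555 - 1655) = ((17 - 38) + 1/78)*(27555 - 1655) = (-21 + 1/78)*25900 = -1637/78*25900 = -21199150/39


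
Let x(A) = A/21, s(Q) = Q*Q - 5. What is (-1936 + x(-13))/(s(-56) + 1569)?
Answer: -40669/98700 ≈ -0.41205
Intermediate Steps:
s(Q) = -5 + Q² (s(Q) = Q² - 5 = -5 + Q²)
x(A) = A/21 (x(A) = A*(1/21) = A/21)
(-1936 + x(-13))/(s(-56) + 1569) = (-1936 + (1/21)*(-13))/((-5 + (-56)²) + 1569) = (-1936 - 13/21)/((-5 + 3136) + 1569) = -40669/(21*(3131 + 1569)) = -40669/21/4700 = -40669/21*1/4700 = -40669/98700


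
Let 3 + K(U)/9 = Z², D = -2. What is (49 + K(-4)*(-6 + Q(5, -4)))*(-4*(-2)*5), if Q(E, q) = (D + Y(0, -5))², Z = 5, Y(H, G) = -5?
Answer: 342520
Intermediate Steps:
Q(E, q) = 49 (Q(E, q) = (-2 - 5)² = (-7)² = 49)
K(U) = 198 (K(U) = -27 + 9*5² = -27 + 9*25 = -27 + 225 = 198)
(49 + K(-4)*(-6 + Q(5, -4)))*(-4*(-2)*5) = (49 + 198*(-6 + 49))*(-4*(-2)*5) = (49 + 198*43)*(8*5) = (49 + 8514)*40 = 8563*40 = 342520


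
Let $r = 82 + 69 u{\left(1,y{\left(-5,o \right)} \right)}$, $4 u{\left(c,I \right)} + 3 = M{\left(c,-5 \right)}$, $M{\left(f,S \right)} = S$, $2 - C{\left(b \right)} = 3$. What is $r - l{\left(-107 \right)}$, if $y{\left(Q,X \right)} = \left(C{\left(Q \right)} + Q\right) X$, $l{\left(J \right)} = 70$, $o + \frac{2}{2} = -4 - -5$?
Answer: $-126$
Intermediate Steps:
$C{\left(b \right)} = -1$ ($C{\left(b \right)} = 2 - 3 = -1$)
$o = 0$ ($o = -1 - -1 = -1 + \left(-4 + 5\right) = -1 + 1 = 0$)
$y{\left(Q,X \right)} = X \left(-1 + Q\right)$ ($y{\left(Q,X \right)} = \left(-1 + Q\right) X = X \left(-1 + Q\right)$)
$u{\left(c,I \right)} = -2$ ($u{\left(c,I \right)} = - \frac{3}{4} + \frac{1}{4} \left(-5\right) = - \frac{3}{4} - \frac{5}{4} = -2$)
$r = -56$ ($r = 82 + 69 \left(-2\right) = 82 - 138 = -56$)
$r - l{\left(-107 \right)} = -56 - 70 = -126$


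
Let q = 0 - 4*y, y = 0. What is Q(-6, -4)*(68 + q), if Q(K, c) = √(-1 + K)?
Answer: 68*I*√7 ≈ 179.91*I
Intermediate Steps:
q = 0 (q = 0 - 4*0 = 0 + 0 = 0)
Q(-6, -4)*(68 + q) = √(-1 - 6)*(68 + 0) = √(-7)*68 = (I*√7)*68 = 68*I*√7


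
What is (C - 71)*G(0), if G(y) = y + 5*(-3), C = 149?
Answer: -1170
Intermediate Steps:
G(y) = -15 + y (G(y) = y - 15 = -15 + y)
(C - 71)*G(0) = (149 - 71)*(-15 + 0) = 78*(-15) = -1170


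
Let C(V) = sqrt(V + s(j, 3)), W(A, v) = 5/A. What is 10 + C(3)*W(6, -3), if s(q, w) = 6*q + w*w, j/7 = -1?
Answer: 10 + 5*I*sqrt(30)/6 ≈ 10.0 + 4.5644*I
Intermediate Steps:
j = -7 (j = 7*(-1) = -7)
s(q, w) = w**2 + 6*q (s(q, w) = 6*q + w**2 = w**2 + 6*q)
C(V) = sqrt(-33 + V) (C(V) = sqrt(V + (3**2 + 6*(-7))) = sqrt(V + (9 - 42)) = sqrt(V - 33) = sqrt(-33 + V))
10 + C(3)*W(6, -3) = 10 + sqrt(-33 + 3)*(5/6) = 10 + sqrt(-30)*(5*(1/6)) = 10 + (I*sqrt(30))*(5/6) = 10 + 5*I*sqrt(30)/6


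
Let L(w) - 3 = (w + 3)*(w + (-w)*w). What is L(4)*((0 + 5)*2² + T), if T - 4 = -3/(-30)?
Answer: -19521/10 ≈ -1952.1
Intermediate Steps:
L(w) = 3 + (3 + w)*(w - w²) (L(w) = 3 + (w + 3)*(w + (-w)*w) = 3 + (3 + w)*(w - w²))
T = 41/10 (T = 4 - 3/(-30) = 4 - 3*(-1/30) = 4 + ⅒ = 41/10 ≈ 4.1000)
L(4)*((0 + 5)*2² + T) = (3 - 1*4³ - 2*4² + 3*4)*((0 + 5)*2² + 41/10) = (3 - 1*64 - 2*16 + 12)*(5*4 + 41/10) = (3 - 64 - 32 + 12)*(20 + 41/10) = -81*241/10 = -19521/10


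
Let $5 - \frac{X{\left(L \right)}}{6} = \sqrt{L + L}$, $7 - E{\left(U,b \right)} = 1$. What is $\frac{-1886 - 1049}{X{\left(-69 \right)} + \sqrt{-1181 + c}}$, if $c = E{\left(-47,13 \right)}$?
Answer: $- \frac{2935}{30 - 6 i \sqrt{138} + 5 i \sqrt{47}} \approx -39.826 - 48.065 i$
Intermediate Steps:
$E{\left(U,b \right)} = 6$ ($E{\left(U,b \right)} = 7 - 1 = 6$)
$c = 6$
$X{\left(L \right)} = 30 - 6 \sqrt{2} \sqrt{L}$ ($X{\left(L \right)} = 30 - 6 \sqrt{L + L} = 30 - 6 \sqrt{2 L} = 30 - 6 \sqrt{2} \sqrt{L}$)
$\frac{-1886 - 1049}{X{\left(-69 \right)} + \sqrt{-1181 + c}} = \frac{-1886 - 1049}{\left(30 - 6 \sqrt{2} \sqrt{-69}\right) + \sqrt{-1181 + 6}} = - \frac{2935}{\left(30 - 6 \sqrt{2} i \sqrt{69}\right) + \sqrt{-1175}} = - \frac{2935}{\left(30 - 6 i \sqrt{138}\right) + 5 i \sqrt{47}} = - \frac{2935}{30 - 6 i \sqrt{138} + 5 i \sqrt{47}}$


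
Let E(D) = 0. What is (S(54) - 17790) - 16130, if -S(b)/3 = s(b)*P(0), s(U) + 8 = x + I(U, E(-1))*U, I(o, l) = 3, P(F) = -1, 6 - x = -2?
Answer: -33434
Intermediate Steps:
x = 8 (x = 6 - 1*(-2) = 6 + 2 = 8)
s(U) = 3*U (s(U) = -8 + (8 + 3*U) = 3*U)
S(b) = 9*b (S(b) = -3*3*b*(-1) = -(-9)*b = 9*b)
(S(54) - 17790) - 16130 = (9*54 - 17790) - 16130 = (486 - 17790) - 16130 = -17304 - 16130 = -33434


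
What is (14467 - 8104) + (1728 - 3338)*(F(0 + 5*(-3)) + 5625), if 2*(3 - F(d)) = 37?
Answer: -9024932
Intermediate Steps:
F(d) = -31/2 (F(d) = 3 - ½*37 = 3 - 37/2 = -31/2)
(14467 - 8104) + (1728 - 3338)*(F(0 + 5*(-3)) + 5625) = (14467 - 8104) + (1728 - 3338)*(-31/2 + 5625) = 6363 - 1610*11219/2 = 6363 - 9031295 = -9024932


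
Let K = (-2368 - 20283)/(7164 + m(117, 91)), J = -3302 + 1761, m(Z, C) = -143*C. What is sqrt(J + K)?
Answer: 3*I*sqrt(5842928738)/5849 ≈ 39.206*I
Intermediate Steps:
J = -1541
K = 22651/5849 (K = (-2368 - 20283)/(7164 - 143*91) = -22651/(7164 - 13013) = -22651/(-5849) = -22651*(-1/5849) = 22651/5849 ≈ 3.8726)
sqrt(J + K) = sqrt(-1541 + 22651/5849) = sqrt(-8990658/5849) = 3*I*sqrt(5842928738)/5849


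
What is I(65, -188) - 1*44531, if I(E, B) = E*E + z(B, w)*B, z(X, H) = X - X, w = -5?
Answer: -40306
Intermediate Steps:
z(X, H) = 0
I(E, B) = E**2 (I(E, B) = E*E + 0*B = E**2 + 0 = E**2)
I(65, -188) - 1*44531 = 65**2 - 1*44531 = 4225 - 44531 = -40306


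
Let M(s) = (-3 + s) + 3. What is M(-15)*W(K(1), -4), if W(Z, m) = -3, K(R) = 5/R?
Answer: 45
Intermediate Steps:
M(s) = s
M(-15)*W(K(1), -4) = -15*(-3) = 45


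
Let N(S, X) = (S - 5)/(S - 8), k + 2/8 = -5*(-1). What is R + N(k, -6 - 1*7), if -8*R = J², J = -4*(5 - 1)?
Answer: -415/13 ≈ -31.923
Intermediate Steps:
J = -16 (J = -4*4 = -16)
k = 19/4 (k = -¼ - 5*(-1) = -¼ + 5 = 19/4 ≈ 4.7500)
N(S, X) = (-5 + S)/(-8 + S)
R = -32 (R = -⅛*(-16)² = -⅛*256 = -32)
R + N(k, -6 - 1*7) = -32 + (-5 + 19/4)/(-8 + 19/4) = -32 - ¼/(-13/4) = -32 - 4/13*(-¼) = -32 + 1/13 = -415/13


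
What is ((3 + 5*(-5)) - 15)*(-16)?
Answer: 592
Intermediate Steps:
((3 + 5*(-5)) - 15)*(-16) = ((3 - 25) - 15)*(-16) = (-22 - 15)*(-16) = -37*(-16) = 592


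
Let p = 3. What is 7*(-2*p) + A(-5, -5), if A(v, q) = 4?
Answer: -38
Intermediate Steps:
7*(-2*p) + A(-5, -5) = 7*(-2*3) + 4 = 7*(-6) + 4 = -42 + 4 = -38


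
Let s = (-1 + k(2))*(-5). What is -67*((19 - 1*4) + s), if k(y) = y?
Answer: -670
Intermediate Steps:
s = -5 (s = (-1 + 2)*(-5) = 1*(-5) = -5)
-67*((19 - 1*4) + s) = -67*((19 - 1*4) - 5) = -67*((19 - 4) - 5) = -67*(15 - 5) = -67*10 = -670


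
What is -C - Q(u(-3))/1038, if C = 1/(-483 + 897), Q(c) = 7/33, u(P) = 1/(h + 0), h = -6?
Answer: -344/131307 ≈ -0.0026198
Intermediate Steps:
u(P) = -1/6 (u(P) = 1/(-6 + 0) = 1/(-6) = -1/6)
Q(c) = 7/33 (Q(c) = 7*(1/33) = 7/33)
C = 1/414 ≈ 0.0024155
-C - Q(u(-3))/1038 = -1*1/414 - 7/(33*1038) = -1/414 - 7/(33*1038) = -1/414 - 1*7/34254 = -1/414 - 7/34254 = -344/131307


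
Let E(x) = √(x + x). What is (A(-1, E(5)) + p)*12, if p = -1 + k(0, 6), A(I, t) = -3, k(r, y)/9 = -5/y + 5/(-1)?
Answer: -678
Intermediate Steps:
k(r, y) = -45 - 45/y (k(r, y) = 9*(-5/y + 5/(-1)) = 9*(-5/y + 5*(-1)) = 9*(-5/y - 5) = 9*(-5 - 5/y) = -45 - 45/y)
E(x) = √2*√x (E(x) = √(2*x) = √2*√x)
p = -107/2 (p = -1 + (-45 - 45/6) = -1 + (-45 - 45*⅙) = -1 + (-45 - 15/2) = -1 - 105/2 = -107/2 ≈ -53.500)
(A(-1, E(5)) + p)*12 = (-3 - 107/2)*12 = -113/2*12 = -678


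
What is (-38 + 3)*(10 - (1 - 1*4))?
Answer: -455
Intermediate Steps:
(-38 + 3)*(10 - (1 - 1*4)) = -35*(10 - (1 - 4)) = -35*(10 - 1*(-3)) = -35*(10 + 3) = -35*13 = -455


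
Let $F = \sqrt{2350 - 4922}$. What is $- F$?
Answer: $- 2 i \sqrt{643} \approx - 50.715 i$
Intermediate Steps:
$F = 2 i \sqrt{643}$ ($F = \sqrt{-2572} = 2 i \sqrt{643} \approx 50.715 i$)
$- F = - 2 i \sqrt{643}$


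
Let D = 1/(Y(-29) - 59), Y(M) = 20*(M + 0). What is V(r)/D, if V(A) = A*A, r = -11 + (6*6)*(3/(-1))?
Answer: -9048879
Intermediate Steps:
Y(M) = 20*M
r = -119 (r = -11 + 36*(3*(-1)) = -11 + 36*(-3) = -11 - 108 = -119)
V(A) = A**2
D = -1/639 (D = 1/(20*(-29) - 59) = 1/(-580 - 59) = 1/(-639) = -1/639 ≈ -0.0015649)
V(r)/D = (-119)**2/(-1/639) = 14161*(-639) = -9048879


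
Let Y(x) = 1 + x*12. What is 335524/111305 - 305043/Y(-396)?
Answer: 35546885639/528810055 ≈ 67.220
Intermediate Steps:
Y(x) = 1 + 12*x
335524/111305 - 305043/Y(-396) = 335524/111305 - 305043/(1 + 12*(-396)) = 335524*(1/111305) - 305043/(1 - 4752) = 335524/111305 - 305043/(-4751) = 335524/111305 - 305043*(-1/4751) = 335524/111305 + 305043/4751 = 35546885639/528810055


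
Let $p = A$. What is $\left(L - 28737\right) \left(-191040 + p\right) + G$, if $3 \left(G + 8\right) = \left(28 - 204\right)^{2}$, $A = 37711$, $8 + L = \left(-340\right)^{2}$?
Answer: $- \frac{39952139933}{3} \approx -1.3317 \cdot 10^{10}$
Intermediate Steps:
$L = 115592$ ($L = -8 + \left(-340\right)^{2} = -8 + 115600 = 115592$)
$p = 37711$
$G = \frac{30952}{3}$ ($G = -8 + \frac{\left(28 - 204\right)^{2}}{3} = -8 + \frac{\left(-176\right)^{2}}{3} = -8 + \frac{1}{3} \cdot 30976 = -8 + \frac{30976}{3} = \frac{30952}{3} \approx 10317.0$)
$\left(L - 28737\right) \left(-191040 + p\right) + G = \left(115592 - 28737\right) \left(-191040 + 37711\right) + \frac{30952}{3} = 86855 \left(-153329\right) + \frac{30952}{3} = -13317390295 + \frac{30952}{3} = - \frac{39952139933}{3}$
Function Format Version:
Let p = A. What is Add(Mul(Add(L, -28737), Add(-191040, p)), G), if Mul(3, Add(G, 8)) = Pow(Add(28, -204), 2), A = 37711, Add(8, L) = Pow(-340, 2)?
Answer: Rational(-39952139933, 3) ≈ -1.3317e+10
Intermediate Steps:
L = 115592 (L = Add(-8, Pow(-340, 2)) = Add(-8, 115600) = 115592)
p = 37711
G = Rational(30952, 3) (G = Add(-8, Mul(Rational(1, 3), Pow(Add(28, -204), 2))) = Add(-8, Mul(Rational(1, 3), Pow(-176, 2))) = Add(-8, Mul(Rational(1, 3), 30976)) = Add(-8, Rational(30976, 3)) = Rational(30952, 3) ≈ 10317.)
Add(Mul(Add(L, -28737), Add(-191040, p)), G) = Add(Mul(Add(115592, -28737), Add(-191040, 37711)), Rational(30952, 3)) = Add(Mul(86855, -153329), Rational(30952, 3)) = Add(-13317390295, Rational(30952, 3)) = Rational(-39952139933, 3)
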